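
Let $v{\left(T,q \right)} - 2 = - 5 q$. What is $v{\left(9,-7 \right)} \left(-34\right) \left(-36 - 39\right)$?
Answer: $94350$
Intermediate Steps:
$v{\left(T,q \right)} = 2 - 5 q$
$v{\left(9,-7 \right)} \left(-34\right) \left(-36 - 39\right) = \left(2 - -35\right) \left(-34\right) \left(-36 - 39\right) = \left(2 + 35\right) \left(-34\right) \left(-75\right) = 37 \left(-34\right) \left(-75\right) = \left(-1258\right) \left(-75\right) = 94350$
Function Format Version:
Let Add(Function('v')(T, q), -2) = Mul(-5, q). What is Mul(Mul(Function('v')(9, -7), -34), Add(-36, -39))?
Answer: 94350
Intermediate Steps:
Function('v')(T, q) = Add(2, Mul(-5, q))
Mul(Mul(Function('v')(9, -7), -34), Add(-36, -39)) = Mul(Mul(Add(2, Mul(-5, -7)), -34), Add(-36, -39)) = Mul(Mul(Add(2, 35), -34), -75) = Mul(Mul(37, -34), -75) = Mul(-1258, -75) = 94350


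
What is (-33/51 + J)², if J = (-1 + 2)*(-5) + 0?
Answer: 9216/289 ≈ 31.889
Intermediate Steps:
J = -5 (J = 1*(-5) + 0 = -5 + 0 = -5)
(-33/51 + J)² = (-33/51 - 5)² = (-33*1/51 - 5)² = (-11/17 - 5)² = (-96/17)² = 9216/289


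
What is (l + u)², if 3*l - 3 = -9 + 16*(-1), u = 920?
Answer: 7496644/9 ≈ 8.3296e+5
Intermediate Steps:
l = -22/3 (l = 1 + (-9 + 16*(-1))/3 = 1 + (-9 - 16)/3 = 1 + (⅓)*(-25) = 1 - 25/3 = -22/3 ≈ -7.3333)
(l + u)² = (-22/3 + 920)² = (2738/3)² = 7496644/9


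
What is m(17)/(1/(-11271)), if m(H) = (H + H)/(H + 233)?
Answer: -191607/125 ≈ -1532.9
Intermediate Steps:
m(H) = 2*H/(233 + H) (m(H) = (2*H)/(233 + H) = 2*H/(233 + H))
m(17)/(1/(-11271)) = (2*17/(233 + 17))/(1/(-11271)) = (2*17/250)/(-1/11271) = (2*17*(1/250))*(-11271) = (17/125)*(-11271) = -191607/125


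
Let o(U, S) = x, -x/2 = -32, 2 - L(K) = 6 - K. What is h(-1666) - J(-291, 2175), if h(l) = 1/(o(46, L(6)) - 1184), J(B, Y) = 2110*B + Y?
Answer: 685255199/1120 ≈ 6.1184e+5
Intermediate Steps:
L(K) = -4 + K (L(K) = 2 - (6 - K) = 2 + (-6 + K) = -4 + K)
x = 64 (x = -2*(-32) = 64)
o(U, S) = 64
J(B, Y) = Y + 2110*B
h(l) = -1/1120 (h(l) = 1/(64 - 1184) = 1/(-1120) = -1/1120)
h(-1666) - J(-291, 2175) = -1/1120 - (2175 + 2110*(-291)) = -1/1120 - (2175 - 614010) = -1/1120 - 1*(-611835) = -1/1120 + 611835 = 685255199/1120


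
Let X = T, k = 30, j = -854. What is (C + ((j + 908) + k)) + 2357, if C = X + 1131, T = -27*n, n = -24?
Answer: 4220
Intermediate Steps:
T = 648 (T = -27*(-24) = 648)
X = 648
C = 1779 (C = 648 + 1131 = 1779)
(C + ((j + 908) + k)) + 2357 = (1779 + ((-854 + 908) + 30)) + 2357 = (1779 + (54 + 30)) + 2357 = (1779 + 84) + 2357 = 1863 + 2357 = 4220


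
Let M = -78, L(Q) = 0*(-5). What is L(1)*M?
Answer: 0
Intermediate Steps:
L(Q) = 0
L(1)*M = 0*(-78) = 0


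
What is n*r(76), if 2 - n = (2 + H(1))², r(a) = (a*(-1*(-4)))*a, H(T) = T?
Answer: -161728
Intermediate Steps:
r(a) = 4*a² (r(a) = (a*4)*a = (4*a)*a = 4*a²)
n = -7 (n = 2 - (2 + 1)² = 2 - 1*3² = 2 - 1*9 = 2 - 9 = -7)
n*r(76) = -28*76² = -28*5776 = -7*23104 = -161728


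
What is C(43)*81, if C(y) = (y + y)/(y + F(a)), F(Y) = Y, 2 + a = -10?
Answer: 6966/31 ≈ 224.71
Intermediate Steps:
a = -12 (a = -2 - 10 = -12)
C(y) = 2*y/(-12 + y) (C(y) = (y + y)/(y - 12) = (2*y)/(-12 + y) = 2*y/(-12 + y))
C(43)*81 = (2*43/(-12 + 43))*81 = (2*43/31)*81 = (2*43*(1/31))*81 = (86/31)*81 = 6966/31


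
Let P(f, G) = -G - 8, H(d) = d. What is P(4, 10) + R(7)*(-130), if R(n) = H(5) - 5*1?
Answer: -18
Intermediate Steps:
P(f, G) = -8 - G
R(n) = 0 (R(n) = 5 - 5*1 = 5 - 5 = 0)
P(4, 10) + R(7)*(-130) = (-8 - 1*10) + 0*(-130) = (-8 - 10) + 0 = -18 + 0 = -18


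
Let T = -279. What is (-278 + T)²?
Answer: 310249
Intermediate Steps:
(-278 + T)² = (-278 - 279)² = (-557)² = 310249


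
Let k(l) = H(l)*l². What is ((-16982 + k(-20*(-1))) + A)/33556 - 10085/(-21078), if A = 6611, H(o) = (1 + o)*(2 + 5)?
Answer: 679599361/353646684 ≈ 1.9217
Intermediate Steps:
H(o) = 7 + 7*o (H(o) = (1 + o)*7 = 7 + 7*o)
k(l) = l²*(7 + 7*l) (k(l) = (7 + 7*l)*l² = l²*(7 + 7*l))
((-16982 + k(-20*(-1))) + A)/33556 - 10085/(-21078) = ((-16982 + 7*(-20*(-1))²*(1 - 20*(-1))) + 6611)/33556 - 10085/(-21078) = ((-16982 + 7*20²*(1 + 20)) + 6611)*(1/33556) - 10085*(-1/21078) = ((-16982 + 7*400*21) + 6611)*(1/33556) + 10085/21078 = ((-16982 + 58800) + 6611)*(1/33556) + 10085/21078 = (41818 + 6611)*(1/33556) + 10085/21078 = 48429*(1/33556) + 10085/21078 = 48429/33556 + 10085/21078 = 679599361/353646684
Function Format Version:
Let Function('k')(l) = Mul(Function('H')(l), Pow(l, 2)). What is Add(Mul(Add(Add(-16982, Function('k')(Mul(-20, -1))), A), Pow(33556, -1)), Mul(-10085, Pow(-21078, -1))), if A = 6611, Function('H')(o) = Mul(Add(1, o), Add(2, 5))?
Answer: Rational(679599361, 353646684) ≈ 1.9217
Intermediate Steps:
Function('H')(o) = Add(7, Mul(7, o)) (Function('H')(o) = Mul(Add(1, o), 7) = Add(7, Mul(7, o)))
Function('k')(l) = Mul(Pow(l, 2), Add(7, Mul(7, l))) (Function('k')(l) = Mul(Add(7, Mul(7, l)), Pow(l, 2)) = Mul(Pow(l, 2), Add(7, Mul(7, l))))
Add(Mul(Add(Add(-16982, Function('k')(Mul(-20, -1))), A), Pow(33556, -1)), Mul(-10085, Pow(-21078, -1))) = Add(Mul(Add(Add(-16982, Mul(7, Pow(Mul(-20, -1), 2), Add(1, Mul(-20, -1)))), 6611), Pow(33556, -1)), Mul(-10085, Pow(-21078, -1))) = Add(Mul(Add(Add(-16982, Mul(7, Pow(20, 2), Add(1, 20))), 6611), Rational(1, 33556)), Mul(-10085, Rational(-1, 21078))) = Add(Mul(Add(Add(-16982, Mul(7, 400, 21)), 6611), Rational(1, 33556)), Rational(10085, 21078)) = Add(Mul(Add(Add(-16982, 58800), 6611), Rational(1, 33556)), Rational(10085, 21078)) = Add(Mul(Add(41818, 6611), Rational(1, 33556)), Rational(10085, 21078)) = Add(Mul(48429, Rational(1, 33556)), Rational(10085, 21078)) = Add(Rational(48429, 33556), Rational(10085, 21078)) = Rational(679599361, 353646684)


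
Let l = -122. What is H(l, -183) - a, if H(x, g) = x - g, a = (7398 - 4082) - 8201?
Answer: 4946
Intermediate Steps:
a = -4885 (a = 3316 - 8201 = -4885)
H(l, -183) - a = (-122 - 1*(-183)) - 1*(-4885) = (-122 + 183) + 4885 = 61 + 4885 = 4946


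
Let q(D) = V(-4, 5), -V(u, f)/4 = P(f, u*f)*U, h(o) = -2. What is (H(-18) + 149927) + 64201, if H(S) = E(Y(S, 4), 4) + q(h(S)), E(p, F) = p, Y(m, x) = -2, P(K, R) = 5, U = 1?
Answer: 214106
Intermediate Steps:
V(u, f) = -20
q(D) = -20
H(S) = -22 (H(S) = -2 - 20 = -22)
(H(-18) + 149927) + 64201 = (-22 + 149927) + 64201 = 149905 + 64201 = 214106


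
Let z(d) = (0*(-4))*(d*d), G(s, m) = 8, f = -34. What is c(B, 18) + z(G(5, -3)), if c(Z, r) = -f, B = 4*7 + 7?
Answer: 34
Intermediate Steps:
B = 35 (B = 28 + 7 = 35)
c(Z, r) = 34 (c(Z, r) = -1*(-34) = 34)
z(d) = 0 (z(d) = 0*d² = 0)
c(B, 18) + z(G(5, -3)) = 34 + 0 = 34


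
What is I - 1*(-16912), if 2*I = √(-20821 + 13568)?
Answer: 16912 + I*√7253/2 ≈ 16912.0 + 42.582*I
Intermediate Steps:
I = I*√7253/2 (I = √(-20821 + 13568)/2 = √(-7253)/2 = (I*√7253)/2 = I*√7253/2 ≈ 42.582*I)
I - 1*(-16912) = I*√7253/2 - 1*(-16912) = I*√7253/2 + 16912 = 16912 + I*√7253/2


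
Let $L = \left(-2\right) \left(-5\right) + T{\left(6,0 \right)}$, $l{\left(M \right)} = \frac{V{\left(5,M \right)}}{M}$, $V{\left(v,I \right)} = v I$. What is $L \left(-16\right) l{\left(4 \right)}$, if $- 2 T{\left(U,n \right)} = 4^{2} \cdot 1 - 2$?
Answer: $-240$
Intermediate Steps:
$V{\left(v,I \right)} = I v$
$T{\left(U,n \right)} = -7$ ($T{\left(U,n \right)} = - \frac{4^{2} \cdot 1 - 2}{2} = - \frac{16 \cdot 1 - 2}{2} = - \frac{16 - 2}{2} = \left(- \frac{1}{2}\right) 14 = -7$)
$l{\left(M \right)} = 5$ ($l{\left(M \right)} = \frac{M 5}{M} = \frac{5 M}{M} = 5$)
$L = 3$ ($L = \left(-2\right) \left(-5\right) - 7 = 10 - 7 = 3$)
$L \left(-16\right) l{\left(4 \right)} = 3 \left(-16\right) 5 = \left(-48\right) 5 = -240$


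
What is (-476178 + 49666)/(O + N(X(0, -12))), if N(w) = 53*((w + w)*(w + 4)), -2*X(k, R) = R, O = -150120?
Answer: 26657/8985 ≈ 2.9668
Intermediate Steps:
X(k, R) = -R/2
N(w) = 106*w*(4 + w) (N(w) = 53*((2*w)*(4 + w)) = 53*(2*w*(4 + w)) = 106*w*(4 + w))
(-476178 + 49666)/(O + N(X(0, -12))) = (-476178 + 49666)/(-150120 + 106*(-1/2*(-12))*(4 - 1/2*(-12))) = -426512/(-150120 + 106*6*(4 + 6)) = -426512/(-150120 + 106*6*10) = -426512/(-150120 + 6360) = -426512/(-143760) = -426512*(-1/143760) = 26657/8985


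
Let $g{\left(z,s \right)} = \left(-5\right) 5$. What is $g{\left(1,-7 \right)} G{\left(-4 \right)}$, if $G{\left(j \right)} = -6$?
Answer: $150$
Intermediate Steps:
$g{\left(z,s \right)} = -25$
$g{\left(1,-7 \right)} G{\left(-4 \right)} = \left(-25\right) \left(-6\right) = 150$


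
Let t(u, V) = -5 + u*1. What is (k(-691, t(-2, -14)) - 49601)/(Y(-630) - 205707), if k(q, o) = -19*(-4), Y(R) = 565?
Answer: 7075/29306 ≈ 0.24142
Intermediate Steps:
t(u, V) = -5 + u
k(q, o) = 76
(k(-691, t(-2, -14)) - 49601)/(Y(-630) - 205707) = (76 - 49601)/(565 - 205707) = -49525/(-205142) = -49525*(-1/205142) = 7075/29306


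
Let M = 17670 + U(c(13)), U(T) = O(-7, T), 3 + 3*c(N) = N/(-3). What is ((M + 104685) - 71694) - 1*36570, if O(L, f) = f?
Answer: 126797/9 ≈ 14089.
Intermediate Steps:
c(N) = -1 - N/9 (c(N) = -1 + (N/(-3))/3 = -1 + (N*(-⅓))/3 = -1 + (-N/3)/3 = -1 - N/9)
U(T) = T
M = 159008/9 (M = 17670 + (-1 - ⅑*13) = 17670 + (-1 - 13/9) = 17670 - 22/9 = 159008/9 ≈ 17668.)
((M + 104685) - 71694) - 1*36570 = ((159008/9 + 104685) - 71694) - 1*36570 = (1101173/9 - 71694) - 36570 = 455927/9 - 36570 = 126797/9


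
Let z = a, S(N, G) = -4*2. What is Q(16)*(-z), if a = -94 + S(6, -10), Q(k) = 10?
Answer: 1020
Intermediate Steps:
S(N, G) = -8
a = -102 (a = -94 - 8 = -102)
z = -102
Q(16)*(-z) = 10*(-1*(-102)) = 10*102 = 1020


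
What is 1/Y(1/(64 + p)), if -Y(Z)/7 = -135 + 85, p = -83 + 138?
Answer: 1/350 ≈ 0.0028571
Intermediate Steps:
p = 55
Y(Z) = 350 (Y(Z) = -7*(-135 + 85) = -7*(-50) = 350)
1/Y(1/(64 + p)) = 1/350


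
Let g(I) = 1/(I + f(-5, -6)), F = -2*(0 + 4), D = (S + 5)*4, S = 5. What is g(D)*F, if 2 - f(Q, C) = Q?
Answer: -8/47 ≈ -0.17021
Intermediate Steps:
f(Q, C) = 2 - Q
D = 40 (D = (5 + 5)*4 = 10*4 = 40)
F = -8 (F = -2*4 = -8)
g(I) = 1/(7 + I) (g(I) = 1/(I + (2 - 1*(-5))) = 1/(I + (2 + 5)) = 1/(I + 7) = 1/(7 + I))
g(D)*F = -8/(7 + 40) = -8/47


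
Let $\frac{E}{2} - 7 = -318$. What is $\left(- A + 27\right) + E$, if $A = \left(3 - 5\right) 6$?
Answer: $-583$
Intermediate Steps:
$E = -622$ ($E = 14 + 2 \left(-318\right) = 14 - 636 = -622$)
$A = -12$ ($A = \left(-2\right) 6 = -12$)
$\left(- A + 27\right) + E = \left(\left(-1\right) \left(-12\right) + 27\right) - 622 = \left(12 + 27\right) - 622 = 39 - 622 = -583$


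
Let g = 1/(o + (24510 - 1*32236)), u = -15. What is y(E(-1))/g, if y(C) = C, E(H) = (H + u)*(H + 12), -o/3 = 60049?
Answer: 33065648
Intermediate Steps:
o = -180147 (o = -3*60049 = -180147)
E(H) = (-15 + H)*(12 + H) (E(H) = (H - 15)*(H + 12) = (-15 + H)*(12 + H))
g = -1/187873 (g = 1/(-180147 + (24510 - 1*32236)) = 1/(-180147 + (24510 - 32236)) = 1/(-180147 - 7726) = 1/(-187873) = -1/187873 ≈ -5.3227e-6)
y(E(-1))/g = (-180 + (-1)² - 3*(-1))/(-1/187873) = (-180 + 1 + 3)*(-187873) = -176*(-187873) = 33065648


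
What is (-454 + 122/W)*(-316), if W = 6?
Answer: 411116/3 ≈ 1.3704e+5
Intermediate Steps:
(-454 + 122/W)*(-316) = (-454 + 122/6)*(-316) = (-454 + 122*(⅙))*(-316) = (-454 + 61/3)*(-316) = -1301/3*(-316) = 411116/3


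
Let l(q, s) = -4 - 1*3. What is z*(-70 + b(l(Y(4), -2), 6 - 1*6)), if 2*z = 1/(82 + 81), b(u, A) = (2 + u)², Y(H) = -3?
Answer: -45/326 ≈ -0.13804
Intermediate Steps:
l(q, s) = -7 (l(q, s) = -4 - 3 = -7)
z = 1/326 (z = 1/(2*(82 + 81)) = (½)/163 = (½)*(1/163) = 1/326 ≈ 0.0030675)
z*(-70 + b(l(Y(4), -2), 6 - 1*6)) = (-70 + (2 - 7)²)/326 = (-70 + (-5)²)/326 = (-70 + 25)/326 = (1/326)*(-45) = -45/326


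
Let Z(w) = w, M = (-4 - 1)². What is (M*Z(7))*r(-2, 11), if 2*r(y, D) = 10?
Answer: 875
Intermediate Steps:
r(y, D) = 5 (r(y, D) = (½)*10 = 5)
M = 25 (M = (-5)² = 25)
(M*Z(7))*r(-2, 11) = (25*7)*5 = 175*5 = 875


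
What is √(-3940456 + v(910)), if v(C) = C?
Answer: I*√3939546 ≈ 1984.8*I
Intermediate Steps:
√(-3940456 + v(910)) = √(-3940456 + 910) = √(-3939546) = I*√3939546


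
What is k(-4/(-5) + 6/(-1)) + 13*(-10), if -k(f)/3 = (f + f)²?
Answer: -11362/25 ≈ -454.48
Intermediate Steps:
k(f) = -12*f² (k(f) = -3*(f + f)² = -3*4*f² = -12*f²)
k(-4/(-5) + 6/(-1)) + 13*(-10) = -12*(-4/(-5) + 6/(-1))² + 13*(-10) = -12*(-4*(-⅕) + 6*(-1))² - 130 = -12*(⅘ - 6)² - 130 = -12*(-26/5)² - 130 = -12*676/25 - 130 = -8112/25 - 130 = -11362/25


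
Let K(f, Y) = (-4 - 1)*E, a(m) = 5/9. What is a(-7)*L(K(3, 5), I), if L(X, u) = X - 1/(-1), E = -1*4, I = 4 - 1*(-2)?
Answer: 35/3 ≈ 11.667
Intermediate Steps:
a(m) = 5/9 (a(m) = 5*(⅑) = 5/9)
I = 6 (I = 4 + 2 = 6)
E = -4
K(f, Y) = 20 (K(f, Y) = (-4 - 1)*(-4) = -5*(-4) = 20)
L(X, u) = 1 + X (L(X, u) = X - 1*(-1) = X + 1 = 1 + X)
a(-7)*L(K(3, 5), I) = 5*(1 + 20)/9 = (5/9)*21 = 35/3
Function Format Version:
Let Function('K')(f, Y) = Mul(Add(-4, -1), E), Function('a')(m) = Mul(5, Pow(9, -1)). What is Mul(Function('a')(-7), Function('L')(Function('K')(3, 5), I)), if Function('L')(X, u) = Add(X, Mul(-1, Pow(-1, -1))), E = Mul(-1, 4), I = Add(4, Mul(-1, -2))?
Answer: Rational(35, 3) ≈ 11.667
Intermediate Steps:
Function('a')(m) = Rational(5, 9) (Function('a')(m) = Mul(5, Rational(1, 9)) = Rational(5, 9))
I = 6 (I = Add(4, 2) = 6)
E = -4
Function('K')(f, Y) = 20 (Function('K')(f, Y) = Mul(Add(-4, -1), -4) = Mul(-5, -4) = 20)
Function('L')(X, u) = Add(1, X) (Function('L')(X, u) = Add(X, Mul(-1, -1)) = Add(X, 1) = Add(1, X))
Mul(Function('a')(-7), Function('L')(Function('K')(3, 5), I)) = Mul(Rational(5, 9), Add(1, 20)) = Mul(Rational(5, 9), 21) = Rational(35, 3)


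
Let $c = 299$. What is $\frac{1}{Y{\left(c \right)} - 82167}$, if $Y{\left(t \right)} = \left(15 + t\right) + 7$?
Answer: $- \frac{1}{81846} \approx -1.2218 \cdot 10^{-5}$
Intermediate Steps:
$Y{\left(t \right)} = 22 + t$
$\frac{1}{Y{\left(c \right)} - 82167} = \frac{1}{\left(22 + 299\right) - 82167} = \frac{1}{321 - 82167} = \frac{1}{-81846} = - \frac{1}{81846}$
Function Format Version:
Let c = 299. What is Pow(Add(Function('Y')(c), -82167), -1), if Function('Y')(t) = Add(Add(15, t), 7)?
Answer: Rational(-1, 81846) ≈ -1.2218e-5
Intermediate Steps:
Function('Y')(t) = Add(22, t)
Pow(Add(Function('Y')(c), -82167), -1) = Pow(Add(Add(22, 299), -82167), -1) = Pow(Add(321, -82167), -1) = Pow(-81846, -1) = Rational(-1, 81846)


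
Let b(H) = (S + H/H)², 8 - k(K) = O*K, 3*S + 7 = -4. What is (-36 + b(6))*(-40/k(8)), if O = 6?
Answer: -260/9 ≈ -28.889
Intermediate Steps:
S = -11/3 (S = -7/3 + (⅓)*(-4) = -7/3 - 4/3 = -11/3 ≈ -3.6667)
k(K) = 8 - 6*K
b(H) = 64/9 (b(H) = (-11/3 + H/H)² = (-11/3 + 1)² = (-8/3)² = 64/9)
(-36 + b(6))*(-40/k(8)) = (-36 + 64/9)*(-40/(8 - 6*8)) = -(-10400)/(9*(8 - 48)) = -(-10400)/(9*(-40)) = -(-10400)*(-1)/(9*40) = -260/9*1 = -260/9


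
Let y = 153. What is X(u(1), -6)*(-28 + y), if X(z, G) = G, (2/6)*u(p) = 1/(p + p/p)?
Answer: -750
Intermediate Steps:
u(p) = 3/(1 + p) (u(p) = 3/(p + p/p) = 3/(p + 1) = 3/(1 + p))
X(u(1), -6)*(-28 + y) = -6*(-28 + 153) = -6*125 = -750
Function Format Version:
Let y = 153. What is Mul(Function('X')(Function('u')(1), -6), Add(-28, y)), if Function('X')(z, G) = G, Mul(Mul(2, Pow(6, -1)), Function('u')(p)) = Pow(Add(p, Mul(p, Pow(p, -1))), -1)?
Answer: -750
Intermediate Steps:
Function('u')(p) = Mul(3, Pow(Add(1, p), -1)) (Function('u')(p) = Mul(3, Pow(Add(p, Mul(p, Pow(p, -1))), -1)) = Mul(3, Pow(Add(p, 1), -1)) = Mul(3, Pow(Add(1, p), -1)))
Mul(Function('X')(Function('u')(1), -6), Add(-28, y)) = Mul(-6, Add(-28, 153)) = Mul(-6, 125) = -750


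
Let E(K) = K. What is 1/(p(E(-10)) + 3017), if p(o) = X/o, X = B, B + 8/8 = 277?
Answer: 5/14947 ≈ 0.00033452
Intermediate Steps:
B = 276 (B = -1 + 277 = 276)
X = 276
p(o) = 276/o
1/(p(E(-10)) + 3017) = 1/(276/(-10) + 3017) = 1/(276*(-1/10) + 3017) = 1/(-138/5 + 3017) = 1/(14947/5) = 5/14947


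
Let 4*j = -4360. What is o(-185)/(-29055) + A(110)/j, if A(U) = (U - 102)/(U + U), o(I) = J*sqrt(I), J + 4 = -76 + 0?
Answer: -1/29975 + 16*I*sqrt(185)/5811 ≈ -3.3361e-5 + 0.03745*I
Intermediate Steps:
J = -80 (J = -4 + (-76 + 0) = -4 - 76 = -80)
j = -1090 (j = (1/4)*(-4360) = -1090)
o(I) = -80*sqrt(I)
A(U) = (-102 + U)/(2*U) (A(U) = (-102 + U)/((2*U)) = (-102 + U)*(1/(2*U)) = (-102 + U)/(2*U))
o(-185)/(-29055) + A(110)/j = -80*I*sqrt(185)/(-29055) + ((1/2)*(-102 + 110)/110)/(-1090) = -80*I*sqrt(185)*(-1/29055) + ((1/2)*(1/110)*8)*(-1/1090) = -80*I*sqrt(185)*(-1/29055) + (2/55)*(-1/1090) = 16*I*sqrt(185)/5811 - 1/29975 = -1/29975 + 16*I*sqrt(185)/5811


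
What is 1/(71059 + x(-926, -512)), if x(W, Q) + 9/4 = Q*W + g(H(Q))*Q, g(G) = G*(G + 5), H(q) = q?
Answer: -4/529447357 ≈ -7.5550e-9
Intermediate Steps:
g(G) = G*(5 + G)
x(W, Q) = -9/4 + Q*W + Q²*(5 + Q) (x(W, Q) = -9/4 + (Q*W + (Q*(5 + Q))*Q) = -9/4 + (Q*W + Q²*(5 + Q)) = -9/4 + Q*W + Q²*(5 + Q))
1/(71059 + x(-926, -512)) = 1/(71059 + (-9/4 - 512*(-926) + (-512)²*(5 - 512))) = 1/(71059 + (-9/4 + 474112 + 262144*(-507))) = 1/(71059 + (-9/4 + 474112 - 132907008)) = 1/(71059 - 529731593/4) = 1/(-529447357/4) = -4/529447357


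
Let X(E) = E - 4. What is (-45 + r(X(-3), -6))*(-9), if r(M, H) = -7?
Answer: 468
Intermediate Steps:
X(E) = -4 + E
(-45 + r(X(-3), -6))*(-9) = (-45 - 7)*(-9) = -52*(-9) = 468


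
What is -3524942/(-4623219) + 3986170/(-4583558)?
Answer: -1136080388797/10595396216601 ≈ -0.10722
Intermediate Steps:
-3524942/(-4623219) + 3986170/(-4583558) = -3524942*(-1/4623219) + 3986170*(-1/4583558) = 3524942/4623219 - 1993085/2291779 = -1136080388797/10595396216601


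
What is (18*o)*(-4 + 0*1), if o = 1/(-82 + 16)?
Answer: 12/11 ≈ 1.0909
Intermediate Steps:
o = -1/66 (o = 1/(-66) = -1/66 ≈ -0.015152)
(18*o)*(-4 + 0*1) = (18*(-1/66))*(-4 + 0*1) = -3*(-4 + 0)/11 = -3/11*(-4) = 12/11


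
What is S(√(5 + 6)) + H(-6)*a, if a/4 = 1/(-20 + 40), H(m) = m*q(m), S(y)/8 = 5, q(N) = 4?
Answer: 176/5 ≈ 35.200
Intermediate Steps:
S(y) = 40 (S(y) = 8*5 = 40)
H(m) = 4*m (H(m) = m*4 = 4*m)
a = ⅕ (a = 4/(-20 + 40) = 4/20 = 4*(1/20) = ⅕ ≈ 0.20000)
S(√(5 + 6)) + H(-6)*a = 40 + (4*(-6))*(⅕) = 40 - 24*⅕ = 40 - 24/5 = 176/5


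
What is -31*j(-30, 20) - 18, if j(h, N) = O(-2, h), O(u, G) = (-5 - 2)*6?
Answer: 1284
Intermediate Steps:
O(u, G) = -42 (O(u, G) = -7*6 = -42)
j(h, N) = -42
-31*j(-30, 20) - 18 = -31*(-42) - 18 = 1302 - 18 = 1284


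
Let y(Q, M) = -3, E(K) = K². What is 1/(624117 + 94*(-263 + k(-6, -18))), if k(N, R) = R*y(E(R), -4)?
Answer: 1/604471 ≈ 1.6543e-6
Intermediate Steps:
k(N, R) = -3*R (k(N, R) = R*(-3) = -3*R)
1/(624117 + 94*(-263 + k(-6, -18))) = 1/(624117 + 94*(-263 - 3*(-18))) = 1/(624117 + 94*(-263 + 54)) = 1/(624117 + 94*(-209)) = 1/(624117 - 19646) = 1/604471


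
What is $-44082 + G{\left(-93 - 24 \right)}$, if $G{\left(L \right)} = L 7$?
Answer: $-44901$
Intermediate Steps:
$G{\left(L \right)} = 7 L$
$-44082 + G{\left(-93 - 24 \right)} = -44082 + 7 \left(-93 - 24\right) = -44082 + 7 \left(-117\right) = -44082 - 819 = -44901$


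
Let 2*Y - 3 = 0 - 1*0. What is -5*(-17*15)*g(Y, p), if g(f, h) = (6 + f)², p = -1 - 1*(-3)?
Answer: 286875/4 ≈ 71719.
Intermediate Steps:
p = 2 (p = -1 + 3 = 2)
Y = 3/2 (Y = 3/2 + (0 - 1*0)/2 = 3/2 + (0 + 0)/2 = 3/2 + (½)*0 = 3/2 + 0 = 3/2 ≈ 1.5000)
-5*(-17*15)*g(Y, p) = -5*(-17*15)*(6 + 3/2)² = -(-1275)*(15/2)² = -(-1275)*225/4 = -5*(-57375/4) = 286875/4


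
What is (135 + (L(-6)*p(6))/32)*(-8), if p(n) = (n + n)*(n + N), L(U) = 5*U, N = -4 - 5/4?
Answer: -2025/2 ≈ -1012.5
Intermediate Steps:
N = -21/4 (N = -4 - 5*¼ = -4 - 5/4 = -21/4 ≈ -5.2500)
p(n) = 2*n*(-21/4 + n) (p(n) = (n + n)*(n - 21/4) = (2*n)*(-21/4 + n) = 2*n*(-21/4 + n))
(135 + (L(-6)*p(6))/32)*(-8) = (135 + ((5*(-6))*((½)*6*(-21 + 4*6)))/32)*(-8) = (135 - 15*6*(-21 + 24)*(1/32))*(-8) = (135 - 15*6*3*(1/32))*(-8) = (135 - 30*9*(1/32))*(-8) = (135 - 270*1/32)*(-8) = (135 - 135/16)*(-8) = (2025/16)*(-8) = -2025/2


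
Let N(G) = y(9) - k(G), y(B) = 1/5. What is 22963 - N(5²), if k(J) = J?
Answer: 114939/5 ≈ 22988.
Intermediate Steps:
y(B) = ⅕
N(G) = ⅕ - G
22963 - N(5²) = 22963 - (⅕ - 1*5²) = 22963 - (⅕ - 1*25) = 22963 - (⅕ - 25) = 22963 - 1*(-124/5) = 22963 + 124/5 = 114939/5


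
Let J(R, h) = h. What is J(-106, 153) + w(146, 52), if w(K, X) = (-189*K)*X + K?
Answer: -1434589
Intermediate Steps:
w(K, X) = K - 189*K*X (w(K, X) = -189*K*X + K = K - 189*K*X)
J(-106, 153) + w(146, 52) = 153 + 146*(1 - 189*52) = 153 + 146*(1 - 9828) = 153 + 146*(-9827) = 153 - 1434742 = -1434589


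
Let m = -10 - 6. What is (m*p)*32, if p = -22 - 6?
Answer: 14336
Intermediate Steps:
m = -16
p = -28
(m*p)*32 = -16*(-28)*32 = 448*32 = 14336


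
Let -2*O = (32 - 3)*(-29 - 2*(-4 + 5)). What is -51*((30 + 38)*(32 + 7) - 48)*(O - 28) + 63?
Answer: -55976823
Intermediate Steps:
O = 899/2 (O = -(32 - 3)*(-29 - 2*(-4 + 5))/2 = -29*(-29 - 2*1)/2 = -29*(-29 - 2)/2 = -29*(-31)/2 = -1/2*(-899) = 899/2 ≈ 449.50)
-51*((30 + 38)*(32 + 7) - 48)*(O - 28) + 63 = -51*((30 + 38)*(32 + 7) - 48)*(899/2 - 28) + 63 = -51*(68*39 - 48)*843/2 + 63 = -51*(2652 - 48)*843/2 + 63 = -132804*843/2 + 63 = -51*1097586 + 63 = -55976886 + 63 = -55976823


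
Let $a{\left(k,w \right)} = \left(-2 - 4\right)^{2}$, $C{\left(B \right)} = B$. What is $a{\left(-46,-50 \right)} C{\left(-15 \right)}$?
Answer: $-540$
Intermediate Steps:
$a{\left(k,w \right)} = 36$ ($a{\left(k,w \right)} = \left(-6\right)^{2} = 36$)
$a{\left(-46,-50 \right)} C{\left(-15 \right)} = 36 \left(-15\right) = -540$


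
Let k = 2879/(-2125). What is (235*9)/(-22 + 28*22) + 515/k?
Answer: -71552185/190014 ≈ -376.56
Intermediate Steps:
k = -2879/2125 (k = 2879*(-1/2125) = -2879/2125 ≈ -1.3548)
(235*9)/(-22 + 28*22) + 515/k = (235*9)/(-22 + 28*22) + 515/(-2879/2125) = 2115/(-22 + 616) + 515*(-2125/2879) = 2115/594 - 1094375/2879 = 2115*(1/594) - 1094375/2879 = 235/66 - 1094375/2879 = -71552185/190014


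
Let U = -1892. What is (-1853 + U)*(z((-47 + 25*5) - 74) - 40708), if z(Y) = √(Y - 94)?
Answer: 152451460 - 11235*I*√10 ≈ 1.5245e+8 - 35528.0*I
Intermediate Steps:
z(Y) = √(-94 + Y)
(-1853 + U)*(z((-47 + 25*5) - 74) - 40708) = (-1853 - 1892)*(√(-94 + ((-47 + 25*5) - 74)) - 40708) = -3745*(√(-94 + ((-47 + 125) - 74)) - 40708) = -3745*(√(-94 + (78 - 74)) - 40708) = -3745*(√(-94 + 4) - 40708) = -3745*(√(-90) - 40708) = -3745*(3*I*√10 - 40708) = -3745*(-40708 + 3*I*√10) = 152451460 - 11235*I*√10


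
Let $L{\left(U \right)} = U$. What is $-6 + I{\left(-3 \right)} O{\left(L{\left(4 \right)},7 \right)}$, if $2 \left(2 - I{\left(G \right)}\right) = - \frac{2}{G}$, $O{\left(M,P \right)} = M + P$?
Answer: $\frac{37}{3} \approx 12.333$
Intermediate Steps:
$I{\left(G \right)} = 2 + \frac{1}{G}$ ($I{\left(G \right)} = 2 - \frac{\left(-2\right) \frac{1}{G}}{2} = 2 + \frac{1}{G}$)
$-6 + I{\left(-3 \right)} O{\left(L{\left(4 \right)},7 \right)} = -6 + \left(2 + \frac{1}{-3}\right) \left(4 + 7\right) = -6 + \left(2 - \frac{1}{3}\right) 11 = -6 + \frac{5}{3} \cdot 11 = -6 + \frac{55}{3} = \frac{37}{3}$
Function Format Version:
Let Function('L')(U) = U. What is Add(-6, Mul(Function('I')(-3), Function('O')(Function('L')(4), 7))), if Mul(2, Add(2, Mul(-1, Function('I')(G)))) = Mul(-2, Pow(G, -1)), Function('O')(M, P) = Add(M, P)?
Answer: Rational(37, 3) ≈ 12.333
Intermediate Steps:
Function('I')(G) = Add(2, Pow(G, -1)) (Function('I')(G) = Add(2, Mul(Rational(-1, 2), Mul(-2, Pow(G, -1)))) = Add(2, Pow(G, -1)))
Add(-6, Mul(Function('I')(-3), Function('O')(Function('L')(4), 7))) = Add(-6, Mul(Add(2, Pow(-3, -1)), Add(4, 7))) = Add(-6, Mul(Add(2, Rational(-1, 3)), 11)) = Add(-6, Mul(Rational(5, 3), 11)) = Add(-6, Rational(55, 3)) = Rational(37, 3)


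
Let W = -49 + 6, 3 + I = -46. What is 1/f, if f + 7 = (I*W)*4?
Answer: 1/8421 ≈ 0.00011875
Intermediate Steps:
I = -49 (I = -3 - 46 = -49)
W = -43
f = 8421 (f = -7 - 49*(-43)*4 = -7 + 2107*4 = -7 + 8428 = 8421)
1/f = 1/8421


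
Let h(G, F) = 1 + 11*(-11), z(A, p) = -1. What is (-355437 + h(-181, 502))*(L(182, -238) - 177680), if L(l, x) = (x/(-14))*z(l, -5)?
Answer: 63181412229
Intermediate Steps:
h(G, F) = -120 (h(G, F) = 1 - 121 = -120)
L(l, x) = x/14 (L(l, x) = (x/(-14))*(-1) = (x*(-1/14))*(-1) = -x/14*(-1) = x/14)
(-355437 + h(-181, 502))*(L(182, -238) - 177680) = (-355437 - 120)*((1/14)*(-238) - 177680) = -355557*(-17 - 177680) = -355557*(-177697) = 63181412229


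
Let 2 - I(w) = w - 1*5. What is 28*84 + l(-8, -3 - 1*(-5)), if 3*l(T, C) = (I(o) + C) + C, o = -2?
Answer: 7069/3 ≈ 2356.3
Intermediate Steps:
I(w) = 7 - w (I(w) = 2 - (w - 1*5) = 2 - (w - 5) = 2 - (-5 + w) = 2 + (5 - w) = 7 - w)
l(T, C) = 3 + 2*C/3 (l(T, C) = (((7 - 1*(-2)) + C) + C)/3 = (((7 + 2) + C) + C)/3 = ((9 + C) + C)/3 = (9 + 2*C)/3 = 3 + 2*C/3)
28*84 + l(-8, -3 - 1*(-5)) = 28*84 + (3 + 2*(-3 - 1*(-5))/3) = 2352 + (3 + 2*(-3 + 5)/3) = 2352 + (3 + (⅔)*2) = 2352 + (3 + 4/3) = 2352 + 13/3 = 7069/3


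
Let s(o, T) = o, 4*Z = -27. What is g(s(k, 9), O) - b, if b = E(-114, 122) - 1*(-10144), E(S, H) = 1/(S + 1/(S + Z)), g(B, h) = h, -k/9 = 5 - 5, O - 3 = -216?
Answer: -570318079/55066 ≈ -10357.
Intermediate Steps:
O = -213 (O = 3 - 216 = -213)
Z = -27/4 (Z = (¼)*(-27) = -27/4 ≈ -6.7500)
k = 0 (k = -9*(5 - 5) = -9*0 = 0)
E(S, H) = 1/(S + 1/(-27/4 + S)) (E(S, H) = 1/(S + 1/(S - 27/4)) = 1/(S + 1/(-27/4 + S)))
b = 558589021/55066 (b = (-27 + 4*(-114))/(4 - 27*(-114) + 4*(-114)²) - 1*(-10144) = (-27 - 456)/(4 + 3078 + 4*12996) + 10144 = -483/(4 + 3078 + 51984) + 10144 = -483/55066 + 10144 = 558589021/55066 ≈ 10144.)
g(s(k, 9), O) - b = -213 - 1*558589021/55066 = -213 - 558589021/55066 = -570318079/55066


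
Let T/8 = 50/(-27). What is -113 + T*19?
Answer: -10651/27 ≈ -394.48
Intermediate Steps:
T = -400/27 (T = 8*(50/(-27)) = 8*(50*(-1/27)) = 8*(-50/27) = -400/27 ≈ -14.815)
-113 + T*19 = -113 - 400/27*19 = -113 - 7600/27 = -10651/27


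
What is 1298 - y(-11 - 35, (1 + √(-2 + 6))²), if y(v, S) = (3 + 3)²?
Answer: 1262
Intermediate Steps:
y(v, S) = 36 (y(v, S) = 6² = 36)
1298 - y(-11 - 35, (1 + √(-2 + 6))²) = 1298 - 1*36 = 1298 - 36 = 1262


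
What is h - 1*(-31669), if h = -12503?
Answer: 19166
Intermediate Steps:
h - 1*(-31669) = -12503 - 1*(-31669) = -12503 + 31669 = 19166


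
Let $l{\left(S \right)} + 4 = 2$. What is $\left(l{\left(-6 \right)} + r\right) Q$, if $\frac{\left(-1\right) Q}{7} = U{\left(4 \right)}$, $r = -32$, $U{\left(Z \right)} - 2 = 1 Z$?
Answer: $1428$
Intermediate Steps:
$l{\left(S \right)} = -2$ ($l{\left(S \right)} = -4 + 2 = -2$)
$U{\left(Z \right)} = 2 + Z$ ($U{\left(Z \right)} = 2 + 1 Z = 2 + Z$)
$Q = -42$ ($Q = - 7 \left(2 + 4\right) = \left(-7\right) 6 = -42$)
$\left(l{\left(-6 \right)} + r\right) Q = \left(-2 - 32\right) \left(-42\right) = \left(-34\right) \left(-42\right) = 1428$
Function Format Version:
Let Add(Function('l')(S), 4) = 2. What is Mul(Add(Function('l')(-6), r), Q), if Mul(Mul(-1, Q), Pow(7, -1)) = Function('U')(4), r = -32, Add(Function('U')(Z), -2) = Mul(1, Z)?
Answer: 1428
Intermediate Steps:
Function('l')(S) = -2 (Function('l')(S) = Add(-4, 2) = -2)
Function('U')(Z) = Add(2, Z) (Function('U')(Z) = Add(2, Mul(1, Z)) = Add(2, Z))
Q = -42 (Q = Mul(-7, Add(2, 4)) = Mul(-7, 6) = -42)
Mul(Add(Function('l')(-6), r), Q) = Mul(Add(-2, -32), -42) = Mul(-34, -42) = 1428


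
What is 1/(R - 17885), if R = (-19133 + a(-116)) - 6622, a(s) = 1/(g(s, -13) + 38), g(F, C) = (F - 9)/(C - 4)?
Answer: -771/33646423 ≈ -2.2915e-5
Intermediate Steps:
g(F, C) = (-9 + F)/(-4 + C)
a(s) = 1/(655/17 - s/17) (a(s) = 1/((-9 + s)/(-4 - 13) + 38) = 1/((-9 + s)/(-17) + 38) = 1/(-(-9 + s)/17 + 38) = 1/((9/17 - s/17) + 38) = 1/(655/17 - s/17))
R = -19857088/771 (R = (-19133 - 17/(-655 - 116)) - 6622 = (-19133 - 17/(-771)) - 6622 = (-19133 - 17*(-1/771)) - 6622 = (-19133 + 17/771) - 6622 = -14751526/771 - 6622 = -19857088/771 ≈ -25755.)
1/(R - 17885) = 1/(-19857088/771 - 17885) = 1/(-33646423/771) = -771/33646423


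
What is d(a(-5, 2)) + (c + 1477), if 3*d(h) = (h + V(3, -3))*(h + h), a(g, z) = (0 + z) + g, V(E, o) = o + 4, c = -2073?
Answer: -592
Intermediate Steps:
V(E, o) = 4 + o
a(g, z) = g + z (a(g, z) = z + g = g + z)
d(h) = 2*h*(1 + h)/3 (d(h) = ((h + (4 - 3))*(h + h))/3 = ((h + 1)*(2*h))/3 = ((1 + h)*(2*h))/3 = (2*h*(1 + h))/3 = 2*h*(1 + h)/3)
d(a(-5, 2)) + (c + 1477) = 2*(-5 + 2)*(1 + (-5 + 2))/3 + (-2073 + 1477) = (⅔)*(-3)*(1 - 3) - 596 = (⅔)*(-3)*(-2) - 596 = 4 - 596 = -592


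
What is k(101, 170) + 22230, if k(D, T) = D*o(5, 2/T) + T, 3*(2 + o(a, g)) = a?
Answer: 67099/3 ≈ 22366.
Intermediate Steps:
o(a, g) = -2 + a/3
k(D, T) = T - D/3 (k(D, T) = D*(-2 + (⅓)*5) + T = D*(-2 + 5/3) + T = D*(-⅓) + T = -D/3 + T = T - D/3)
k(101, 170) + 22230 = (170 - ⅓*101) + 22230 = (170 - 101/3) + 22230 = 409/3 + 22230 = 67099/3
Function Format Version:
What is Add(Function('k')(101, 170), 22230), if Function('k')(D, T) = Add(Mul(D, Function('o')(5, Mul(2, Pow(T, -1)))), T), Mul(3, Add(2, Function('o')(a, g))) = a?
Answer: Rational(67099, 3) ≈ 22366.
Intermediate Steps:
Function('o')(a, g) = Add(-2, Mul(Rational(1, 3), a))
Function('k')(D, T) = Add(T, Mul(Rational(-1, 3), D)) (Function('k')(D, T) = Add(Mul(D, Add(-2, Mul(Rational(1, 3), 5))), T) = Add(Mul(D, Add(-2, Rational(5, 3))), T) = Add(Mul(D, Rational(-1, 3)), T) = Add(Mul(Rational(-1, 3), D), T) = Add(T, Mul(Rational(-1, 3), D)))
Add(Function('k')(101, 170), 22230) = Add(Add(170, Mul(Rational(-1, 3), 101)), 22230) = Add(Add(170, Rational(-101, 3)), 22230) = Add(Rational(409, 3), 22230) = Rational(67099, 3)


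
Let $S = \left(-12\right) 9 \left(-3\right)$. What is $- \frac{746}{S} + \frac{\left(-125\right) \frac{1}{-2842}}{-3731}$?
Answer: $- \frac{988781624}{429441831} \approx -2.3025$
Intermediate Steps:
$S = 324$ ($S = \left(-108\right) \left(-3\right) = 324$)
$- \frac{746}{S} + \frac{\left(-125\right) \frac{1}{-2842}}{-3731} = - \frac{746}{324} + \frac{\left(-125\right) \frac{1}{-2842}}{-3731} = \left(-746\right) \frac{1}{324} + \left(-125\right) \left(- \frac{1}{2842}\right) \left(- \frac{1}{3731}\right) = - \frac{373}{162} + \frac{125}{2842} \left(- \frac{1}{3731}\right) = - \frac{373}{162} - \frac{125}{10603502} = - \frac{988781624}{429441831}$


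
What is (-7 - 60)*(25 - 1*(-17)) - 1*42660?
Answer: -45474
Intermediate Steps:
(-7 - 60)*(25 - 1*(-17)) - 1*42660 = -67*(25 + 17) - 42660 = -67*42 - 42660 = -2814 - 42660 = -45474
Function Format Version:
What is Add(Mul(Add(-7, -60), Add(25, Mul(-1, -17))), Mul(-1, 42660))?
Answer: -45474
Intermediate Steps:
Add(Mul(Add(-7, -60), Add(25, Mul(-1, -17))), Mul(-1, 42660)) = Add(Mul(-67, Add(25, 17)), -42660) = Add(Mul(-67, 42), -42660) = Add(-2814, -42660) = -45474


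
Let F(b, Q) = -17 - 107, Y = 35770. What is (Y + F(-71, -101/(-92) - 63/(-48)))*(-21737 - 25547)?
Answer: -1685485464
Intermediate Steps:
F(b, Q) = -124
(Y + F(-71, -101/(-92) - 63/(-48)))*(-21737 - 25547) = (35770 - 124)*(-21737 - 25547) = 35646*(-47284) = -1685485464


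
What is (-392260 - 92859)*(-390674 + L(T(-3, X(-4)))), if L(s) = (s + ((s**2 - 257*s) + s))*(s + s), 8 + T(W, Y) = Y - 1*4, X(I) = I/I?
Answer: 220751460474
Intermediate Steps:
X(I) = 1
T(W, Y) = -12 + Y (T(W, Y) = -8 + (Y - 1*4) = -8 + (Y - 4) = -8 + (-4 + Y) = -12 + Y)
L(s) = 2*s*(s**2 - 255*s) (L(s) = (s + (s**2 - 256*s))*(2*s) = (s**2 - 255*s)*(2*s) = 2*s*(s**2 - 255*s))
(-392260 - 92859)*(-390674 + L(T(-3, X(-4)))) = (-392260 - 92859)*(-390674 + 2*(-12 + 1)**2*(-255 + (-12 + 1))) = -485119*(-390674 + 2*(-11)**2*(-255 - 11)) = -485119*(-390674 + 2*121*(-266)) = -485119*(-390674 - 64372) = -485119*(-455046) = 220751460474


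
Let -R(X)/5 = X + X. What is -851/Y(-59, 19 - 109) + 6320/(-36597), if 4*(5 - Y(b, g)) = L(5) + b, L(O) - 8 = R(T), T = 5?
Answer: -11394628/402567 ≈ -28.305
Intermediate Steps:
R(X) = -10*X (R(X) = -5*(X + X) = -10*X)
L(O) = -42 (L(O) = 8 - 10*5 = 8 - 50 = -42)
Y(b, g) = 31/2 - b/4 (Y(b, g) = 5 - (-42 + b)/4 = 5 + (21/2 - b/4) = 31/2 - b/4)
-851/Y(-59, 19 - 109) + 6320/(-36597) = -851/(31/2 - 1/4*(-59)) + 6320/(-36597) = -851/(31/2 + 59/4) + 6320*(-1/36597) = -851/121/4 - 6320/36597 = -851*4/121 - 6320/36597 = -3404/121 - 6320/36597 = -11394628/402567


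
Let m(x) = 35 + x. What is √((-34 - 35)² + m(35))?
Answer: √4831 ≈ 69.505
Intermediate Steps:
√((-34 - 35)² + m(35)) = √((-34 - 35)² + (35 + 35)) = √((-69)² + 70) = √(4761 + 70) = √4831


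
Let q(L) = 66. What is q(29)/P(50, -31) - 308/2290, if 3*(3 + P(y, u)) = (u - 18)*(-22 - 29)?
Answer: -1045/19007 ≈ -0.054980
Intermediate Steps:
P(y, u) = 303 - 17*u (P(y, u) = -3 + ((u - 18)*(-22 - 29))/3 = -3 + ((-18 + u)*(-51))/3 = -3 + (918 - 51*u)/3 = -3 + (306 - 17*u) = 303 - 17*u)
q(29)/P(50, -31) - 308/2290 = 66/(303 - 17*(-31)) - 308/2290 = 66/(303 + 527) - 308*1/2290 = 66/830 - 154/1145 = 66*(1/830) - 154/1145 = 33/415 - 154/1145 = -1045/19007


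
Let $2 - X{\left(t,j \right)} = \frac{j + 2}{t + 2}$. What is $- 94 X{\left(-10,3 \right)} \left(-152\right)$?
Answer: $37506$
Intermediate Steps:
$X{\left(t,j \right)} = 2 - \frac{2 + j}{2 + t}$ ($X{\left(t,j \right)} = 2 - \frac{j + 2}{t + 2} = 2 - \frac{2 + j}{2 + t}$)
$- 94 X{\left(-10,3 \right)} \left(-152\right) = - 94 \frac{2 - 3 + 2 \left(-10\right)}{2 - 10} \left(-152\right) = - 94 \frac{2 - 3 - 20}{-8} \left(-152\right) = - 94 \left(\left(- \frac{1}{8}\right) \left(-21\right)\right) \left(-152\right) = \left(-94\right) \frac{21}{8} \left(-152\right) = \left(- \frac{987}{4}\right) \left(-152\right) = 37506$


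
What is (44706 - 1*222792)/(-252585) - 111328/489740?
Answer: 984934246/2061682965 ≈ 0.47773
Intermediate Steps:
(44706 - 1*222792)/(-252585) - 111328/489740 = (44706 - 222792)*(-1/252585) - 111328*1/489740 = -178086*(-1/252585) - 27832/122435 = 59362/84195 - 27832/122435 = 984934246/2061682965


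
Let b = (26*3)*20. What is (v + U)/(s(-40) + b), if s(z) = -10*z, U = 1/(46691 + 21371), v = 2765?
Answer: 188191431/133401520 ≈ 1.4107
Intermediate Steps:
U = 1/68062 ≈ 1.4692e-5
b = 1560 (b = 78*20 = 1560)
(v + U)/(s(-40) + b) = (2765 + 1/68062)/(-10*(-40) + 1560) = 188191431/(68062*(400 + 1560)) = (188191431/68062)/1960 = (188191431/68062)*(1/1960) = 188191431/133401520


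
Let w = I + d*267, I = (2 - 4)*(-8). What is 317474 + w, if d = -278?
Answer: 243264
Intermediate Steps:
I = 16 (I = -2*(-8) = 16)
w = -74210 (w = 16 - 278*267 = 16 - 74226 = -74210)
317474 + w = 317474 - 74210 = 243264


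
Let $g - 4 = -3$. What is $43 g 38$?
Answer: $1634$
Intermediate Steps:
$g = 1$ ($g = 4 - 3 = 1$)
$43 g 38 = 43 \cdot 1 \cdot 38 = 43 \cdot 38 = 1634$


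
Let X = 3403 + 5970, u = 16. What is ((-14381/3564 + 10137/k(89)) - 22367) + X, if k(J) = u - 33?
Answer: -823653217/60588 ≈ -13594.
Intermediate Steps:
k(J) = -17 (k(J) = 16 - 33 = -17)
X = 9373
((-14381/3564 + 10137/k(89)) - 22367) + X = ((-14381/3564 + 10137/(-17)) - 22367) + 9373 = ((-14381*1/3564 + 10137*(-1/17)) - 22367) + 9373 = ((-14381/3564 - 10137/17) - 22367) + 9373 = (-36372745/60588 - 22367) + 9373 = -1391544541/60588 + 9373 = -823653217/60588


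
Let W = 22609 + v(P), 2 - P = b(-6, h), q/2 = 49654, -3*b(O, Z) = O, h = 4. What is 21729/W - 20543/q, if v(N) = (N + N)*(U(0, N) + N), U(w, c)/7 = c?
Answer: 1693406845/2245254572 ≈ 0.75422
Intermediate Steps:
b(O, Z) = -O/3
q = 99308 (q = 2*49654 = 99308)
U(w, c) = 7*c
P = 0 (P = 2 - (-1)*(-6)/3 = 2 - 1*2 = 2 - 2 = 0)
v(N) = 16*N² (v(N) = (N + N)*(7*N + N) = (2*N)*(8*N) = 16*N²)
W = 22609 (W = 22609 + 16*0² = 22609 + 16*0 = 22609 + 0 = 22609)
21729/W - 20543/q = 21729/22609 - 20543/99308 = 1693406845/2245254572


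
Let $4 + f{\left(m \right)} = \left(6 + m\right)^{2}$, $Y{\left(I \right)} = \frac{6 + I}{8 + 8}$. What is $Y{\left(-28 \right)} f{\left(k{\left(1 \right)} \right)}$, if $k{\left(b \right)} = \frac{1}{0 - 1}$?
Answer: $- \frac{231}{8} \approx -28.875$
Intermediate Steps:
$Y{\left(I \right)} = \frac{3}{8} + \frac{I}{16}$ ($Y{\left(I \right)} = \frac{6 + I}{16} = \left(6 + I\right) \frac{1}{16} = \frac{3}{8} + \frac{I}{16}$)
$k{\left(b \right)} = -1$ ($k{\left(b \right)} = \frac{1}{-1} = -1$)
$f{\left(m \right)} = -4 + \left(6 + m\right)^{2}$
$Y{\left(-28 \right)} f{\left(k{\left(1 \right)} \right)} = \left(\frac{3}{8} + \frac{1}{16} \left(-28\right)\right) \left(-4 + \left(6 - 1\right)^{2}\right) = \left(\frac{3}{8} - \frac{7}{4}\right) \left(-4 + 5^{2}\right) = - \frac{11 \left(-4 + 25\right)}{8} = \left(- \frac{11}{8}\right) 21 = - \frac{231}{8}$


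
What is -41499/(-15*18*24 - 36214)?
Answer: 41499/42694 ≈ 0.97201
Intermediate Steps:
-41499/(-15*18*24 - 36214) = -41499/(-270*24 - 36214) = -41499/(-6480 - 36214) = -41499/(-42694) = -41499*(-1/42694) = 41499/42694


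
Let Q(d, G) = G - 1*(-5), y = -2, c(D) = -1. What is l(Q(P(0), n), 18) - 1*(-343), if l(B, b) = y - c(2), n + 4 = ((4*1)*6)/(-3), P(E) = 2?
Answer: 342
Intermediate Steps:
n = -12 (n = -4 + ((4*1)*6)/(-3) = -4 + (4*6)*(-⅓) = -4 + 24*(-⅓) = -4 - 8 = -12)
Q(d, G) = 5 + G (Q(d, G) = G + 5 = 5 + G)
l(B, b) = -1 (l(B, b) = -2 - 1*(-1) = -2 + 1 = -1)
l(Q(P(0), n), 18) - 1*(-343) = -1 - 1*(-343) = -1 + 343 = 342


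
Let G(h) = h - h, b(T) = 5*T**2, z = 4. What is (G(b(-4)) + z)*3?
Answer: 12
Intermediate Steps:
G(h) = 0
(G(b(-4)) + z)*3 = (0 + 4)*3 = 4*3 = 12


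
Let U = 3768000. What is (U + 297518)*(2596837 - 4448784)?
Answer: -7529123863546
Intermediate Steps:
(U + 297518)*(2596837 - 4448784) = (3768000 + 297518)*(2596837 - 4448784) = 4065518*(-1851947) = -7529123863546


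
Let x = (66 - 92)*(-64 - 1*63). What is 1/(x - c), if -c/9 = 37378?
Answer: 1/339704 ≈ 2.9437e-6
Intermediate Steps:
c = -336402 (c = -9*37378 = -336402)
x = 3302 (x = -26*(-64 - 63) = -26*(-127) = 3302)
1/(x - c) = 1/(3302 - 1*(-336402)) = 1/(3302 + 336402) = 1/339704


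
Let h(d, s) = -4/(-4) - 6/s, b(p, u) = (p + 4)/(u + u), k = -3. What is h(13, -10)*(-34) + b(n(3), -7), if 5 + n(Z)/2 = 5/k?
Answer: -806/15 ≈ -53.733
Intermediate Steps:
n(Z) = -40/3 (n(Z) = -10 + 2*(5/(-3)) = -10 + 2*(5*(-⅓)) = -10 + 2*(-5/3) = -10 - 10/3 = -40/3)
b(p, u) = (4 + p)/(2*u) (b(p, u) = (4 + p)/((2*u)) = (4 + p)*(1/(2*u)) = (4 + p)/(2*u))
h(d, s) = 1 - 6/s (h(d, s) = -4*(-¼) - 6/s = 1 - 6/s)
h(13, -10)*(-34) + b(n(3), -7) = ((-6 - 10)/(-10))*(-34) + (½)*(4 - 40/3)/(-7) = -⅒*(-16)*(-34) + (½)*(-⅐)*(-28/3) = (8/5)*(-34) + ⅔ = -272/5 + ⅔ = -806/15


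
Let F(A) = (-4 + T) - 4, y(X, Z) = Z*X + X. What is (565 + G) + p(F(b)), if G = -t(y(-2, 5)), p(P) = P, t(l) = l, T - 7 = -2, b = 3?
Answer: 574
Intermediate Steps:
y(X, Z) = X + X*Z (y(X, Z) = X*Z + X = X + X*Z)
T = 5 (T = 7 - 2 = 5)
F(A) = -3 (F(A) = (-4 + 5) - 4 = 1 - 4 = -3)
G = 12 (G = -(-2)*(1 + 5) = -(-2)*6 = -1*(-12) = 12)
(565 + G) + p(F(b)) = (565 + 12) - 3 = 577 - 3 = 574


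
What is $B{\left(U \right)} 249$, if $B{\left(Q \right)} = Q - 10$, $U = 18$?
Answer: $1992$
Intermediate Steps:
$B{\left(Q \right)} = -10 + Q$ ($B{\left(Q \right)} = Q - 10 = -10 + Q$)
$B{\left(U \right)} 249 = \left(-10 + 18\right) 249 = 8 \cdot 249 = 1992$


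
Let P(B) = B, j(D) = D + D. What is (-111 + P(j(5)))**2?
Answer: 10201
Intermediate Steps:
j(D) = 2*D
(-111 + P(j(5)))**2 = (-111 + 2*5)**2 = (-111 + 10)**2 = (-101)**2 = 10201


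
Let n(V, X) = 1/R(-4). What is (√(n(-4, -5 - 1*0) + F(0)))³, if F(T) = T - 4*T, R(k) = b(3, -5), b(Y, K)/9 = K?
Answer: -I*√5/675 ≈ -0.0033127*I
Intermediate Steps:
b(Y, K) = 9*K
R(k) = -45 (R(k) = 9*(-5) = -45)
n(V, X) = -1/45 (n(V, X) = 1/(-45) = -1/45)
F(T) = -3*T
(√(n(-4, -5 - 1*0) + F(0)))³ = (√(-1/45 - 3*0))³ = (√(-1/45 + 0))³ = (√(-1/45))³ = (I*√5/15)³ = -I*√5/675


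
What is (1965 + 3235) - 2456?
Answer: 2744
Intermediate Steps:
(1965 + 3235) - 2456 = 5200 - 2456 = 2744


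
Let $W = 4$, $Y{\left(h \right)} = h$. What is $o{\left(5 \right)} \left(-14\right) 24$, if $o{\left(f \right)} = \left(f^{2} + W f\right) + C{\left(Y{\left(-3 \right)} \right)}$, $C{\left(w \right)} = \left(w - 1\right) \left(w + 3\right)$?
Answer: $-15120$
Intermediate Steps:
$C{\left(w \right)} = \left(-1 + w\right) \left(3 + w\right)$
$o{\left(f \right)} = f^{2} + 4 f$ ($o{\left(f \right)} = \left(f^{2} + 4 f\right) + \left(-3 + \left(-3\right)^{2} + 2 \left(-3\right)\right) = \left(f^{2} + 4 f\right) - 0 = \left(f^{2} + 4 f\right) + 0 = f^{2} + 4 f$)
$o{\left(5 \right)} \left(-14\right) 24 = 5 \left(4 + 5\right) \left(-14\right) 24 = 5 \cdot 9 \left(-14\right) 24 = 45 \left(-14\right) 24 = \left(-630\right) 24 = -15120$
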